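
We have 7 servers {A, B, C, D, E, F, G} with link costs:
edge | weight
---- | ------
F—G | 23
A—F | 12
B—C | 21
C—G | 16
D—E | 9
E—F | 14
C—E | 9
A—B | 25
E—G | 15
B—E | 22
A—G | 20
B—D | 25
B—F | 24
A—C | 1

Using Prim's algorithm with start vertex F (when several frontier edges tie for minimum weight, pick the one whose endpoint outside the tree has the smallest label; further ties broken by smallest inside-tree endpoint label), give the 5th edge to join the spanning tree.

E-G

Prim's algorithm from F:
Step 1: frontier [A—F 12, E—F 14, F—G 23, B—F 24] → take A—F (12); add A.
Step 2: frontier [A—C 1, A—G 20, A—B 25, E—F 14, F—G 23, B—F 24] → take A—C (1); add C.
Step 3: frontier [A—G 20, A—B 25, C—E 9, C—G 16, B—C 21, E—F 14, F—G 23, B—F 24] → take C—E (9); add E.
Step 4: frontier [A—G 20, A—B 25, C—G 16, B—C 21, D—E 9, E—G 15, B—E 22, F—G 23, B—F 24] → take D—E (9); add D.
Step 5: frontier [A—G 20, A—B 25, C—G 16, B—C 21, B—D 25, E—G 15, B—E 22, F—G 23, B—F 24] → take E—G (15); add G.
Step 6: frontier [A—B 25, B—C 21, B—D 25, B—E 22, B—F 24] → take B—C (21); add B.
The 5th edge added is E—G.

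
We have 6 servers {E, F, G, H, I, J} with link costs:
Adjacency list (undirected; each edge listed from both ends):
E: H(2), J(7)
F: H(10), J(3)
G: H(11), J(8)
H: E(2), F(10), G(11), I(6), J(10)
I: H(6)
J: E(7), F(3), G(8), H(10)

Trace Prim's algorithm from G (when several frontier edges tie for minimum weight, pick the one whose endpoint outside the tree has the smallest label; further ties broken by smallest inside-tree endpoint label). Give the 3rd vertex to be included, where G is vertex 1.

F

Grow the tree from G using Prim:
Step 1: frontier [G—J 8, G—H 11] → take G—J (8); add J.
Step 2: frontier [G—H 11, F—J 3, E—J 7, H—J 10] → take F—J (3); add F.
Step 3: frontier [F—H 10, G—H 11, E—J 7, H—J 10] → take E—J (7); add E.
Step 4: frontier [E—H 2, F—H 10, G—H 11, H—J 10] → take E—H (2); add H.
Step 5: frontier [H—I 6] → take H—I (6); add I.
Vertex order: G, J, F, E, H, I. The 3rd vertex is F.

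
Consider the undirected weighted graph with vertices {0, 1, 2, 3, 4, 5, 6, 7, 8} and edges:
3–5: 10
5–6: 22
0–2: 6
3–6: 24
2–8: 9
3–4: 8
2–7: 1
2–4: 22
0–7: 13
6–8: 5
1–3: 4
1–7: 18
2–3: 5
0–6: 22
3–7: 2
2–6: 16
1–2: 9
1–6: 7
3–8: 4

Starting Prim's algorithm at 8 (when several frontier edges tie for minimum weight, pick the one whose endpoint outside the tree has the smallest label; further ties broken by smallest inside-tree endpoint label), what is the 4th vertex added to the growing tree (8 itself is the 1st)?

Prim's algorithm from 8:
Step 1: cheapest edge leaving the tree is 3–8 (4); add 3.
Step 2: cheapest edge leaving the tree is 3–7 (2); add 7.
Step 3: cheapest edge leaving the tree is 2–7 (1); add 2.
Step 4: cheapest edge leaving the tree is 1–3 (4); add 1.
Step 5: cheapest edge leaving the tree is 6–8 (5); add 6.
Step 6: cheapest edge leaving the tree is 0–2 (6); add 0.
Step 7: cheapest edge leaving the tree is 3–4 (8); add 4.
Step 8: cheapest edge leaving the tree is 3–5 (10); add 5.
Vertex order: 8, 3, 7, 2, 1, 6, 0, 4, 5. The 4th vertex is 2.

2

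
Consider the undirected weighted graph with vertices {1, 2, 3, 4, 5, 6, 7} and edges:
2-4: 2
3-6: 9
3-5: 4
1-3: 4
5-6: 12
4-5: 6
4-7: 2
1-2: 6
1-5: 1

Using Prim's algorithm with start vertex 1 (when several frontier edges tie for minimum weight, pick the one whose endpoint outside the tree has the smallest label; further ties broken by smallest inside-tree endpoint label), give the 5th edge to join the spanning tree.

Prim's algorithm from 1:
Step 1: frontier [1-5 1, 1-3 4, 1-2 6] → take 1-5 (1); add 5.
Step 2: frontier [1-3 4, 1-2 6, 3-5 4, 4-5 6, 5-6 12] → take 1-3 (4); add 3.
Step 3: frontier [1-2 6, 3-6 9, 4-5 6, 5-6 12] → take 1-2 (6); add 2.
Step 4: frontier [2-4 2, 3-6 9, 4-5 6, 5-6 12] → take 2-4 (2); add 4.
Step 5: frontier [3-6 9, 4-7 2, 5-6 12] → take 4-7 (2); add 7.
Step 6: frontier [3-6 9, 5-6 12] → take 3-6 (9); add 6.
The 5th edge added is 4-7.

4-7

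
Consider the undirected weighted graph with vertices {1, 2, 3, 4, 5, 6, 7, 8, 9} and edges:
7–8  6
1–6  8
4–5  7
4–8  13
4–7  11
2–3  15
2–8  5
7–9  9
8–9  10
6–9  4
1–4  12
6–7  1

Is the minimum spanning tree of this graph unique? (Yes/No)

Kruskal: consider edges lightest-first.
6–7 (1): add — endpoints in different components.
6–9 (4): add — endpoints in different components.
2–8 (5): add — endpoints in different components.
7–8 (6): add — endpoints in different components.
4–5 (7): add — endpoints in different components.
1–6 (8): add — endpoints in different components.
7–9 (9): skip — 7 and 9 already connected.
8–9 (10): skip — 8 and 9 already connected.
4–7 (11): add — endpoints in different components.
1–4 (12): skip — 1 and 4 already connected.
4–8 (13): skip — 4 and 8 already connected.
2–3 (15): add — endpoints in different components.
Every non-tree edge has weight strictly greater than the heaviest edge on the tree path between its endpoints, so the MST is unique.

Yes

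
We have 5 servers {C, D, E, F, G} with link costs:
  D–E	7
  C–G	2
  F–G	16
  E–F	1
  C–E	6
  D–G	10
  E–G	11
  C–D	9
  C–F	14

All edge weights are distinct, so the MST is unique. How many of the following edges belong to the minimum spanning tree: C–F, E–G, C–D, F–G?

Sort edges by weight, then run Kruskal:
E–F (1): add. Components now {C} {D} {E,F} {G}
C–G (2): add. Components now {C,G} {D} {E,F}
C–E (6): add. Components now {C,E,F,G} {D}
D–E (7): add. Components now {C,D,E,F,G}
MST edge set: {E–F, C–G, C–E, D–E}.
Of the listed edges, {} are in the MST → 0.

0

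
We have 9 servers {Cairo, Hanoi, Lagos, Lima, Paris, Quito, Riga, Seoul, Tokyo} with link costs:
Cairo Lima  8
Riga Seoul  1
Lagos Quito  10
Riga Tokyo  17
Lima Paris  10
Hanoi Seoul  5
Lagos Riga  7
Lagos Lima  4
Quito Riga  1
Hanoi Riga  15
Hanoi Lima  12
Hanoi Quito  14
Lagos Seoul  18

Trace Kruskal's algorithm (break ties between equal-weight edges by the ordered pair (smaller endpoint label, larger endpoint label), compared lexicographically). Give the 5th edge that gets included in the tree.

Lagos-Riga

Kruskal: consider edges lightest-first.
Quito Riga (1): add — endpoints in different components.
Riga Seoul (1): add — endpoints in different components.
Lagos Lima (4): add — endpoints in different components.
Hanoi Seoul (5): add — endpoints in different components.
Lagos Riga (7): add — endpoints in different components.
Cairo Lima (8): add — endpoints in different components.
Lagos Quito (10): skip — Quito and Lagos already connected.
Lima Paris (10): add — endpoints in different components.
Hanoi Lima (12): skip — Lima and Hanoi already connected.
Hanoi Quito (14): skip — Hanoi and Quito already connected.
Hanoi Riga (15): skip — Hanoi and Riga already connected.
Riga Tokyo (17): add — endpoints in different components.
The 5th edge added is Lagos Riga.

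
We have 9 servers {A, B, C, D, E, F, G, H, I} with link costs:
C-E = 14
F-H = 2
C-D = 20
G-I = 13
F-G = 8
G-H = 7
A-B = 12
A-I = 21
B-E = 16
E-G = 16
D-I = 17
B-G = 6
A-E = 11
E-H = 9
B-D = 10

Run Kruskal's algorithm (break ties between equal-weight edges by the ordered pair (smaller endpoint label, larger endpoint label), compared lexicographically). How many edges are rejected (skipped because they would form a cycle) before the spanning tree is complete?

Kruskal: consider edges lightest-first.
F-H (2): add — endpoints in different components.
B-G (6): add — endpoints in different components.
G-H (7): add — endpoints in different components.
F-G (8): skip — F and G already connected.
E-H (9): add — endpoints in different components.
B-D (10): add — endpoints in different components.
A-E (11): add — endpoints in different components.
A-B (12): skip — A and B already connected.
G-I (13): add — endpoints in different components.
C-E (14): add — endpoints in different components.
Edges rejected before the tree was complete: 2.

2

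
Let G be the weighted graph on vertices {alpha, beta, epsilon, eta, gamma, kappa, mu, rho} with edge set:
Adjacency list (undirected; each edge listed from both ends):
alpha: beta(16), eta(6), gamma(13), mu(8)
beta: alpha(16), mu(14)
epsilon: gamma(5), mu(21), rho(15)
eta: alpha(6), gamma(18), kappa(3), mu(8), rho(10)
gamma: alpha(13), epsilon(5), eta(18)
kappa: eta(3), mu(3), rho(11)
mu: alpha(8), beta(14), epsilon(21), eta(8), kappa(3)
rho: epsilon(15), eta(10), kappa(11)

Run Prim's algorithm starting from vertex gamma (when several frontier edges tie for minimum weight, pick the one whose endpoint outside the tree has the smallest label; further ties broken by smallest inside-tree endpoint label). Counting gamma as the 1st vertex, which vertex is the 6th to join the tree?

Prim's algorithm from gamma:
Step 1: cheapest edge leaving the tree is epsilon—gamma (5); add epsilon.
Step 2: cheapest edge leaving the tree is alpha—gamma (13); add alpha.
Step 3: cheapest edge leaving the tree is alpha—eta (6); add eta.
Step 4: cheapest edge leaving the tree is eta—kappa (3); add kappa.
Step 5: cheapest edge leaving the tree is kappa—mu (3); add mu.
Step 6: cheapest edge leaving the tree is eta—rho (10); add rho.
Step 7: cheapest edge leaving the tree is beta—mu (14); add beta.
Vertex order: gamma, epsilon, alpha, eta, kappa, mu, rho, beta. The 6th vertex is mu.

mu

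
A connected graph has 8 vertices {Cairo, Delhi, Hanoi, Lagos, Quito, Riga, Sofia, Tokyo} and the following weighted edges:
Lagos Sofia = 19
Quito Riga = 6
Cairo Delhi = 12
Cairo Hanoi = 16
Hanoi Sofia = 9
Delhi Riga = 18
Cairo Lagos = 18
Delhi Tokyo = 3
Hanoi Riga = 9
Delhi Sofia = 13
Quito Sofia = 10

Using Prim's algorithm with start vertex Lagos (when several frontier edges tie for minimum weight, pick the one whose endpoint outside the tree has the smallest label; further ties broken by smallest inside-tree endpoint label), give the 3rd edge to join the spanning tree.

Delhi-Tokyo

Prim's algorithm from Lagos:
Step 1: cheapest edge leaving the tree is Cairo Lagos (18); add Cairo.
Step 2: cheapest edge leaving the tree is Cairo Delhi (12); add Delhi.
Step 3: cheapest edge leaving the tree is Delhi Tokyo (3); add Tokyo.
Step 4: cheapest edge leaving the tree is Delhi Sofia (13); add Sofia.
Step 5: cheapest edge leaving the tree is Hanoi Sofia (9); add Hanoi.
Step 6: cheapest edge leaving the tree is Hanoi Riga (9); add Riga.
Step 7: cheapest edge leaving the tree is Quito Riga (6); add Quito.
The 3rd edge added is Delhi Tokyo.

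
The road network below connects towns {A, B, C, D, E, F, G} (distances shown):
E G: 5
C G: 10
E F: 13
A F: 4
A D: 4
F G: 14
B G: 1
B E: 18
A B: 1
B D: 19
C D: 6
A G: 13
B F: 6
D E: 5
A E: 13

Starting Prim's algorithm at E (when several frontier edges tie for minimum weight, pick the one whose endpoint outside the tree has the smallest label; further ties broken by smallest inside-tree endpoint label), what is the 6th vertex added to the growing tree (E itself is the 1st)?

F

Prim, starting at E.
Step 1: cheapest edge leaving the tree is D E (5); add D.
Step 2: cheapest edge leaving the tree is A D (4); add A.
Step 3: cheapest edge leaving the tree is A B (1); add B.
Step 4: cheapest edge leaving the tree is B G (1); add G.
Step 5: cheapest edge leaving the tree is A F (4); add F.
Step 6: cheapest edge leaving the tree is C D (6); add C.
Vertex order: E, D, A, B, G, F, C. The 6th vertex is F.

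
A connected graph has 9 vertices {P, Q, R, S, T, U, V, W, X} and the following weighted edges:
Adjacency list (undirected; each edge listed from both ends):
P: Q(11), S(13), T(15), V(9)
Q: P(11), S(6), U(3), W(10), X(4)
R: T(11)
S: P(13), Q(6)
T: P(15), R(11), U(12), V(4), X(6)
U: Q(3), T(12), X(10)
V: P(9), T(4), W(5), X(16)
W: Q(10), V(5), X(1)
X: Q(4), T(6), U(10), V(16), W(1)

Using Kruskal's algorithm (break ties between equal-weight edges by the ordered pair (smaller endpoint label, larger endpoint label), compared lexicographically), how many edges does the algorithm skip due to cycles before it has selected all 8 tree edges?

Sort edges by weight, then run Kruskal:
W-X (1): add — endpoints in different components.
Q-U (3): add — endpoints in different components.
Q-X (4): add — endpoints in different components.
T-V (4): add — endpoints in different components.
V-W (5): add — endpoints in different components.
Q-S (6): add — endpoints in different components.
T-X (6): skip — X and T already connected.
P-V (9): add — endpoints in different components.
Q-W (10): skip — Q and W already connected.
U-X (10): skip — X and U already connected.
P-Q (11): skip — Q and P already connected.
R-T (11): add — endpoints in different components.
Edges rejected before the tree was complete: 4.

4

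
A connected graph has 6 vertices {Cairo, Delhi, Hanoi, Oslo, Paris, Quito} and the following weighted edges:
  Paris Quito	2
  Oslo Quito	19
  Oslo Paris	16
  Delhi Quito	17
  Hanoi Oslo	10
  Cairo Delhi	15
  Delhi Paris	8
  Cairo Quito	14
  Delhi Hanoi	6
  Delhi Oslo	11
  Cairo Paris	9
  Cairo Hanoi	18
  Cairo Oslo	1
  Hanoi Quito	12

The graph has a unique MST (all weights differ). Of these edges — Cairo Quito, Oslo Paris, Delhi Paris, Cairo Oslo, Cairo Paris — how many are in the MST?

3

Sort edges by weight, then run Kruskal:
Cairo Oslo (1): add. Components now {Delhi} {Hanoi} {Cairo,Oslo} {Quito} {Paris}
Paris Quito (2): add. Components now {Delhi} {Hanoi} {Cairo,Oslo} {Paris,Quito}
Delhi Hanoi (6): add. Components now {Delhi,Hanoi} {Cairo,Oslo} {Paris,Quito}
Delhi Paris (8): add. Components now {Delhi,Hanoi,Paris,Quito} {Cairo,Oslo}
Cairo Paris (9): add. Components now {Cairo,Delhi,Hanoi,Oslo,Paris,Quito}
MST edge set: {Cairo Oslo, Paris Quito, Delhi Hanoi, Delhi Paris, Cairo Paris}.
Of the listed edges, {Delhi Paris, Cairo Oslo, Cairo Paris} are in the MST → 3.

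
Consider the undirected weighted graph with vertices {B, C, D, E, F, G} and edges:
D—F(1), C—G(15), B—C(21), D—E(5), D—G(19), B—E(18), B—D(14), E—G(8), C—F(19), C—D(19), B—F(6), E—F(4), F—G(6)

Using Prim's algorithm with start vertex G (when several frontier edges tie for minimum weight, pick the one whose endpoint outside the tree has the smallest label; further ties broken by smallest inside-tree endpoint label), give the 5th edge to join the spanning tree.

Prim's algorithm from G:
Step 1: frontier [F—G 6, E—G 8, C—G 15, D—G 19] → take F—G (6); add F.
Step 2: frontier [D—F 1, E—F 4, B—F 6, C—F 19, E—G 8, C—G 15, D—G 19] → take D—F (1); add D.
Step 3: frontier [D—E 5, B—D 14, C—D 19, E—F 4, B—F 6, C—F 19, E—G 8, C—G 15] → take E—F (4); add E.
Step 4: frontier [B—D 14, C—D 19, B—E 18, B—F 6, C—F 19, C—G 15] → take B—F (6); add B.
Step 5: frontier [B—C 21, C—D 19, C—F 19, C—G 15] → take C—G (15); add C.
The 5th edge added is C—G.

C-G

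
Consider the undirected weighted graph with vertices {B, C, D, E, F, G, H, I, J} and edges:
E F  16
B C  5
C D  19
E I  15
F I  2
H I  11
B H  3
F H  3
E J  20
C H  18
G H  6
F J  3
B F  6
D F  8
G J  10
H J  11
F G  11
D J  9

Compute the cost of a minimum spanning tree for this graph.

45

Kruskal: consider edges lightest-first.
F I (2): add — endpoints in different components.
B H (3): add — endpoints in different components.
F H (3): add — endpoints in different components.
F J (3): add — endpoints in different components.
B C (5): add — endpoints in different components.
B F (6): skip — B and F already connected.
G H (6): add — endpoints in different components.
D F (8): add — endpoints in different components.
D J (9): skip — D and J already connected.
G J (10): skip — G and J already connected.
F G (11): skip — F and G already connected.
H I (11): skip — H and I already connected.
H J (11): skip — H and J already connected.
E I (15): add — endpoints in different components.
MST edges: F I, B H, F H, F J, B C, G H, D F, E I; total weight 2+3+3+3+5+6+8+15 = 45.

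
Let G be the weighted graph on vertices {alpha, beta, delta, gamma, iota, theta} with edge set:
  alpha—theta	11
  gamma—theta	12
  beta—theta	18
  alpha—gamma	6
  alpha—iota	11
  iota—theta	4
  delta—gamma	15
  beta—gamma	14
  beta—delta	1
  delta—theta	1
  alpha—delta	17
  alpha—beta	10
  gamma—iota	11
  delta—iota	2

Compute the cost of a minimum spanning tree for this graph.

Grow the tree from gamma using Prim:
Step 1: frontier [alpha—gamma 6, gamma—iota 11, gamma—theta 12, beta—gamma 14, delta—gamma 15] → take alpha—gamma (6); add alpha.
Step 2: frontier [alpha—beta 10, alpha—iota 11, alpha—theta 11, alpha—delta 17, gamma—iota 11, gamma—theta 12, beta—gamma 14, delta—gamma 15] → take alpha—beta (10); add beta.
Step 3: frontier [alpha—iota 11, alpha—theta 11, alpha—delta 17, beta—delta 1, beta—theta 18, gamma—iota 11, gamma—theta 12, delta—gamma 15] → take beta—delta (1); add delta.
Step 4: frontier [alpha—iota 11, alpha—theta 11, beta—theta 18, delta—theta 1, delta—iota 2, gamma—iota 11, gamma—theta 12] → take delta—theta (1); add theta.
Step 5: frontier [alpha—iota 11, delta—iota 2, gamma—iota 11, iota—theta 4] → take delta—iota (2); add iota.
MST edges: alpha—gamma, alpha—beta, beta—delta, delta—theta, delta—iota; total weight 6+10+1+1+2 = 20.

20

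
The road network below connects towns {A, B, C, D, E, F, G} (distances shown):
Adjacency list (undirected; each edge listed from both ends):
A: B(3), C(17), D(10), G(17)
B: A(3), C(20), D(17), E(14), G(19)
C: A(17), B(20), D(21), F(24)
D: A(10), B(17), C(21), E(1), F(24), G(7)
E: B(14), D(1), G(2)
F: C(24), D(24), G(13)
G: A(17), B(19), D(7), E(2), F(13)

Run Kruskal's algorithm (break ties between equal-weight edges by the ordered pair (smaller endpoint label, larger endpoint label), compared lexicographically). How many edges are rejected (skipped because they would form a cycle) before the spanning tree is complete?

2

Kruskal's algorithm — process edges by increasing weight (ties by edge label):
D–E (1): add — endpoints in different components.
E–G (2): add — endpoints in different components.
A–B (3): add — endpoints in different components.
D–G (7): skip — D and G already connected.
A–D (10): add — endpoints in different components.
F–G (13): add — endpoints in different components.
B–E (14): skip — B and E already connected.
A–C (17): add — endpoints in different components.
Edges rejected before the tree was complete: 2.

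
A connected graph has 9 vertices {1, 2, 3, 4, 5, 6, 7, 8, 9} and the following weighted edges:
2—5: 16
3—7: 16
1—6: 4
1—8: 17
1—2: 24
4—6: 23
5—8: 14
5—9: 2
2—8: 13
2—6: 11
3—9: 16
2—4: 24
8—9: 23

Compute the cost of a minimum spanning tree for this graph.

Sort edges by weight, then run Kruskal:
5—9 (2): add — endpoints in different components.
1—6 (4): add — endpoints in different components.
2—6 (11): add — endpoints in different components.
2—8 (13): add — endpoints in different components.
5—8 (14): add — endpoints in different components.
2—5 (16): skip — 2 and 5 already connected.
3—7 (16): add — endpoints in different components.
3—9 (16): add — endpoints in different components.
1—8 (17): skip — 1 and 8 already connected.
4—6 (23): add — endpoints in different components.
MST edges: 5—9, 1—6, 2—6, 2—8, 5—8, 3—7, 3—9, 4—6; total weight 2+4+11+13+14+16+16+23 = 99.

99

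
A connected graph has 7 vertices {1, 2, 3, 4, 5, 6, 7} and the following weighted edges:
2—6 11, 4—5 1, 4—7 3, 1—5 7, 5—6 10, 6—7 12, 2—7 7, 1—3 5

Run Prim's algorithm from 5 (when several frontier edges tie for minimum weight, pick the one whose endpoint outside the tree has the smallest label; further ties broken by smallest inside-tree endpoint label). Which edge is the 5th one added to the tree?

Prim's algorithm from 5:
Step 1: frontier [4—5 1, 1—5 7, 5—6 10] → take 4—5 (1); add 4.
Step 2: frontier [4—7 3, 1—5 7, 5—6 10] → take 4—7 (3); add 7.
Step 3: frontier [1—5 7, 5—6 10, 2—7 7, 6—7 12] → take 1—5 (7); add 1.
Step 4: frontier [1—3 5, 5—6 10, 2—7 7, 6—7 12] → take 1—3 (5); add 3.
Step 5: frontier [5—6 10, 2—7 7, 6—7 12] → take 2—7 (7); add 2.
Step 6: frontier [2—6 11, 5—6 10, 6—7 12] → take 5—6 (10); add 6.
The 5th edge added is 2—7.

2-7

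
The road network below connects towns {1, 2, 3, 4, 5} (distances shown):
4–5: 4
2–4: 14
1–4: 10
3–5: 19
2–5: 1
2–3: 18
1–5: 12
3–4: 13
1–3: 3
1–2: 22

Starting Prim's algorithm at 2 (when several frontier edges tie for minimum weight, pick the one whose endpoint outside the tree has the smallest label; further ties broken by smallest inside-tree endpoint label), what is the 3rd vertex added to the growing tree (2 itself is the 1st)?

Grow the tree from 2 using Prim:
Step 1: frontier [2–5 1, 2–4 14, 2–3 18, 1–2 22] → take 2–5 (1); add 5.
Step 2: frontier [2–4 14, 2–3 18, 1–2 22, 4–5 4, 1–5 12, 3–5 19] → take 4–5 (4); add 4.
Step 3: frontier [2–3 18, 1–2 22, 1–4 10, 3–4 13, 1–5 12, 3–5 19] → take 1–4 (10); add 1.
Step 4: frontier [1–3 3, 2–3 18, 3–4 13, 3–5 19] → take 1–3 (3); add 3.
Vertex order: 2, 5, 4, 1, 3. The 3rd vertex is 4.

4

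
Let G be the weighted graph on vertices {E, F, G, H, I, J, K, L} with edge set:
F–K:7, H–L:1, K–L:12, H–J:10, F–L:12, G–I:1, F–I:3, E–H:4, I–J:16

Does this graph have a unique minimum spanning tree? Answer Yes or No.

Sort edges by weight, then run Kruskal:
G–I (1): add — endpoints in different components.
H–L (1): add — endpoints in different components.
F–I (3): add — endpoints in different components.
E–H (4): add — endpoints in different components.
F–K (7): add — endpoints in different components.
H–J (10): add — endpoints in different components.
F–L (12): add — endpoints in different components.
Non-tree edge K–L has weight 12, equal to the heaviest edge on its tree cycle — swapping gives another MST of the same weight. Not unique.

No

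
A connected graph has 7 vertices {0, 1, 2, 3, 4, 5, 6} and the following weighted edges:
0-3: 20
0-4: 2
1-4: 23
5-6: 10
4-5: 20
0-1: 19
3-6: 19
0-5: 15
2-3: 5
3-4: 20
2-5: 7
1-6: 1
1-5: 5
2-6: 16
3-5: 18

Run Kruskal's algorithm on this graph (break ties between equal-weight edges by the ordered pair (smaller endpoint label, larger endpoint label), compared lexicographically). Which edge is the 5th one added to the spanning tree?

Kruskal: consider edges lightest-first.
1-6 (1): add — endpoints in different components.
0-4 (2): add — endpoints in different components.
1-5 (5): add — endpoints in different components.
2-3 (5): add — endpoints in different components.
2-5 (7): add — endpoints in different components.
5-6 (10): skip — 5 and 6 already connected.
0-5 (15): add — endpoints in different components.
The 5th edge added is 2-5.

2-5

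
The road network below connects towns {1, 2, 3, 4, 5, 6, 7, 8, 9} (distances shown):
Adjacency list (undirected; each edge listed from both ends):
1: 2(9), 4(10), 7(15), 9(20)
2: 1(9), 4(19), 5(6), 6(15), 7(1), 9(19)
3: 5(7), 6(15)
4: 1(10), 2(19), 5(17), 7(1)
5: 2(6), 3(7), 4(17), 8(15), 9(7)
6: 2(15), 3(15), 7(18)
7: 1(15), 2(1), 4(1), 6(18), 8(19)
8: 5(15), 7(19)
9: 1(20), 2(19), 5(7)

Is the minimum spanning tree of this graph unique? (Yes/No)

No

Kruskal's algorithm — process edges by increasing weight (ties by edge label):
2–7 (1): add — endpoints in different components.
4–7 (1): add — endpoints in different components.
2–5 (6): add — endpoints in different components.
3–5 (7): add — endpoints in different components.
5–9 (7): add — endpoints in different components.
1–2 (9): add — endpoints in different components.
1–4 (10): skip — 1 and 4 already connected.
1–7 (15): skip — 1 and 7 already connected.
2–6 (15): add — endpoints in different components.
3–6 (15): skip — 3 and 6 already connected.
5–8 (15): add — endpoints in different components.
Non-tree edge 3–6 has weight 15, equal to the heaviest edge on its tree cycle — swapping gives another MST of the same weight. Not unique.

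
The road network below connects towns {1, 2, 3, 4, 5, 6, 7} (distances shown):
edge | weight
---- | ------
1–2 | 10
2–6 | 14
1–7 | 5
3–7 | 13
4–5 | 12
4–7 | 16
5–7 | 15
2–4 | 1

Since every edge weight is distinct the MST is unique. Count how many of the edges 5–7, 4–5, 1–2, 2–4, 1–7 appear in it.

Kruskal: consider edges lightest-first.
2–4 (1): add — endpoints in different components.
1–7 (5): add — endpoints in different components.
1–2 (10): add — endpoints in different components.
4–5 (12): add — endpoints in different components.
3–7 (13): add — endpoints in different components.
2–6 (14): add — endpoints in different components.
MST edge set: {2–4, 1–7, 1–2, 4–5, 3–7, 2–6}.
Of the listed edges, {4–5, 1–2, 2–4, 1–7} are in the MST → 4.

4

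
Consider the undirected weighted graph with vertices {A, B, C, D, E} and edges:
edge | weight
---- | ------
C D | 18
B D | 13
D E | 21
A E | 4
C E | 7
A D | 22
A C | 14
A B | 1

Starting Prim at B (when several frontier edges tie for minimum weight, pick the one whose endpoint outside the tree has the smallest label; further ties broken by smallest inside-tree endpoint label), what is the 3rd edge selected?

Prim, starting at B.
Step 1: cheapest edge leaving the tree is A B (1); add A.
Step 2: cheapest edge leaving the tree is A E (4); add E.
Step 3: cheapest edge leaving the tree is C E (7); add C.
Step 4: cheapest edge leaving the tree is B D (13); add D.
The 3rd edge added is C E.

C-E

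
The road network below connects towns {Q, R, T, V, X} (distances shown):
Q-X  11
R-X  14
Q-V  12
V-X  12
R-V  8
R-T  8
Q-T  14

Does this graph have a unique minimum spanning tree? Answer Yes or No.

No

Kruskal's algorithm — process edges by increasing weight (ties by edge label):
R-T (8): add. Components now {Q} {V} {X} {R,T}
R-V (8): add. Components now {Q} {R,T,V} {X}
Q-X (11): add. Components now {Q,X} {R,T,V}
Q-V (12): add. Components now {Q,R,T,V,X}
Non-tree edge V-X has weight 12, equal to the heaviest edge on its tree cycle — swapping gives another MST of the same weight. Not unique.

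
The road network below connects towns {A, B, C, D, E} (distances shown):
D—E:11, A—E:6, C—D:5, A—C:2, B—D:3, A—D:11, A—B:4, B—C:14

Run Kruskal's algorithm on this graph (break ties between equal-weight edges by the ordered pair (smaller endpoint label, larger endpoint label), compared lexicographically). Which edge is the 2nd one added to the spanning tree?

B-D

Kruskal: consider edges lightest-first.
A—C (2): add — endpoints in different components.
B—D (3): add — endpoints in different components.
A—B (4): add — endpoints in different components.
C—D (5): skip — C and D already connected.
A—E (6): add — endpoints in different components.
The 2nd edge added is B—D.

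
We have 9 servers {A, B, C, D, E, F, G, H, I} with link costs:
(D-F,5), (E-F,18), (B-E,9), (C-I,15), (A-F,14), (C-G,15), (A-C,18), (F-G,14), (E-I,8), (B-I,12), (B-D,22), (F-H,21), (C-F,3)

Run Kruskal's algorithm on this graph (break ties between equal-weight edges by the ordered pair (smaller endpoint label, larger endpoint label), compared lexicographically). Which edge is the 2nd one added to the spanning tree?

Sort edges by weight, then run Kruskal:
C-F (3): add — endpoints in different components.
D-F (5): add — endpoints in different components.
E-I (8): add — endpoints in different components.
B-E (9): add — endpoints in different components.
B-I (12): skip — B and I already connected.
A-F (14): add — endpoints in different components.
F-G (14): add — endpoints in different components.
C-G (15): skip — C and G already connected.
C-I (15): add — endpoints in different components.
A-C (18): skip — A and C already connected.
E-F (18): skip — E and F already connected.
F-H (21): add — endpoints in different components.
The 2nd edge added is D-F.

D-F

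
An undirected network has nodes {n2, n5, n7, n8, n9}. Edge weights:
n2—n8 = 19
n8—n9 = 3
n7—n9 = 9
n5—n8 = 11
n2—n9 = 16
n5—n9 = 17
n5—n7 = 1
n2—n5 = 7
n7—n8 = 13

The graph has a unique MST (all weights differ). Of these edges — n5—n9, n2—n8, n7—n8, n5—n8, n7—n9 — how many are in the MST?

Sort edges by weight, then run Kruskal:
n5—n7 (1): add — endpoints in different components.
n8—n9 (3): add — endpoints in different components.
n2—n5 (7): add — endpoints in different components.
n7—n9 (9): add — endpoints in different components.
MST edge set: {n5—n7, n8—n9, n2—n5, n7—n9}.
Of the listed edges, {n7—n9} are in the MST → 1.

1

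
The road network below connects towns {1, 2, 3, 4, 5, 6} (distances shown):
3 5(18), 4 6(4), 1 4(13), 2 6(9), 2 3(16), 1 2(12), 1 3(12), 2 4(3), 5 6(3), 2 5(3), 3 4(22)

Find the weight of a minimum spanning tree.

33

Kruskal's algorithm — process edges by increasing weight (ties by edge label):
2 4 (3): add — endpoints in different components.
2 5 (3): add — endpoints in different components.
5 6 (3): add — endpoints in different components.
4 6 (4): skip — 4 and 6 already connected.
2 6 (9): skip — 2 and 6 already connected.
1 2 (12): add — endpoints in different components.
1 3 (12): add — endpoints in different components.
MST edges: 2 4, 2 5, 5 6, 1 2, 1 3; total weight 3+3+3+12+12 = 33.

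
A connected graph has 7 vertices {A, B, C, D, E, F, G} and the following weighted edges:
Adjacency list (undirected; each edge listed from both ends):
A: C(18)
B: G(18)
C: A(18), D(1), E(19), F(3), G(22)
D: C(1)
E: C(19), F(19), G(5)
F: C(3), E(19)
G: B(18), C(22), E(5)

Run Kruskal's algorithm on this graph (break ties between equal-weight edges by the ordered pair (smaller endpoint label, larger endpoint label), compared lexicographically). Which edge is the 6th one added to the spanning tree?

C-E

Sort edges by weight, then run Kruskal:
C—D (1): add — endpoints in different components.
C—F (3): add — endpoints in different components.
E—G (5): add — endpoints in different components.
A—C (18): add — endpoints in different components.
B—G (18): add — endpoints in different components.
C—E (19): add — endpoints in different components.
The 6th edge added is C—E.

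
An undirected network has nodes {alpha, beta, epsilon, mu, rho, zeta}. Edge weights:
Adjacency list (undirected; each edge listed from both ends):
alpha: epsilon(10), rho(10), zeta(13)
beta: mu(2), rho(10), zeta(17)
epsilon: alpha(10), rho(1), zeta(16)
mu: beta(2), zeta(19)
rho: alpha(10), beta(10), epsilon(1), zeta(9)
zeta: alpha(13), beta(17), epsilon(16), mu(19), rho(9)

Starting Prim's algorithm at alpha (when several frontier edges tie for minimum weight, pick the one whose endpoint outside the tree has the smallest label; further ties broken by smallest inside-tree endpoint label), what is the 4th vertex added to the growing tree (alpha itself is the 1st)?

zeta

Prim's algorithm from alpha:
Step 1: frontier [alpha-epsilon 10, alpha-rho 10, alpha-zeta 13] → take alpha-epsilon (10); add epsilon.
Step 2: frontier [alpha-rho 10, alpha-zeta 13, epsilon-rho 1, epsilon-zeta 16] → take epsilon-rho (1); add rho.
Step 3: frontier [alpha-zeta 13, epsilon-zeta 16, rho-zeta 9, beta-rho 10] → take rho-zeta (9); add zeta.
Step 4: frontier [beta-rho 10, beta-zeta 17, mu-zeta 19] → take beta-rho (10); add beta.
Step 5: frontier [beta-mu 2, mu-zeta 19] → take beta-mu (2); add mu.
Vertex order: alpha, epsilon, rho, zeta, beta, mu. The 4th vertex is zeta.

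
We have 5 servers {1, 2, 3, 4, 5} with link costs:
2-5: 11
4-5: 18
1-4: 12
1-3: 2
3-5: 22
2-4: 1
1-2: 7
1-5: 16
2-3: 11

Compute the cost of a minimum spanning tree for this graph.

21

Kruskal's algorithm — process edges by increasing weight (ties by edge label):
2-4 (1): add — endpoints in different components.
1-3 (2): add — endpoints in different components.
1-2 (7): add — endpoints in different components.
2-3 (11): skip — 2 and 3 already connected.
2-5 (11): add — endpoints in different components.
MST edges: 2-4, 1-3, 1-2, 2-5; total weight 1+2+7+11 = 21.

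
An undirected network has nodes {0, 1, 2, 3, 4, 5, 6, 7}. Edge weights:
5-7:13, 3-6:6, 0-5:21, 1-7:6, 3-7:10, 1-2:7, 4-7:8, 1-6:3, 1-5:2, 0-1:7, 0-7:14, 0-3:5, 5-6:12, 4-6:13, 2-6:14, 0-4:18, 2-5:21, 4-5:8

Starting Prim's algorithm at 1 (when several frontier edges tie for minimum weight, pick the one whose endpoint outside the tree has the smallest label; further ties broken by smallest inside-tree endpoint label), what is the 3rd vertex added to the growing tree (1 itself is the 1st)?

Prim's algorithm from 1:
Step 1: cheapest edge leaving the tree is 1-5 (2); add 5.
Step 2: cheapest edge leaving the tree is 1-6 (3); add 6.
Step 3: cheapest edge leaving the tree is 3-6 (6); add 3.
Step 4: cheapest edge leaving the tree is 0-3 (5); add 0.
Step 5: cheapest edge leaving the tree is 1-7 (6); add 7.
Step 6: cheapest edge leaving the tree is 1-2 (7); add 2.
Step 7: cheapest edge leaving the tree is 4-5 (8); add 4.
Vertex order: 1, 5, 6, 3, 0, 7, 2, 4. The 3rd vertex is 6.

6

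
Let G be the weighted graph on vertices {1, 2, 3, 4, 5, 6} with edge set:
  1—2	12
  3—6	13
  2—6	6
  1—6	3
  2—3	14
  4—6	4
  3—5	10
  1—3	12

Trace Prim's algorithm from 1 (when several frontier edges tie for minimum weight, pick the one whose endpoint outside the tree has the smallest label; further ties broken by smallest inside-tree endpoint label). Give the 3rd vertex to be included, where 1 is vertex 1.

Prim's algorithm from 1:
Step 1: cheapest edge leaving the tree is 1—6 (3); add 6.
Step 2: cheapest edge leaving the tree is 4—6 (4); add 4.
Step 3: cheapest edge leaving the tree is 2—6 (6); add 2.
Step 4: cheapest edge leaving the tree is 1—3 (12); add 3.
Step 5: cheapest edge leaving the tree is 3—5 (10); add 5.
Vertex order: 1, 6, 4, 2, 3, 5. The 3rd vertex is 4.

4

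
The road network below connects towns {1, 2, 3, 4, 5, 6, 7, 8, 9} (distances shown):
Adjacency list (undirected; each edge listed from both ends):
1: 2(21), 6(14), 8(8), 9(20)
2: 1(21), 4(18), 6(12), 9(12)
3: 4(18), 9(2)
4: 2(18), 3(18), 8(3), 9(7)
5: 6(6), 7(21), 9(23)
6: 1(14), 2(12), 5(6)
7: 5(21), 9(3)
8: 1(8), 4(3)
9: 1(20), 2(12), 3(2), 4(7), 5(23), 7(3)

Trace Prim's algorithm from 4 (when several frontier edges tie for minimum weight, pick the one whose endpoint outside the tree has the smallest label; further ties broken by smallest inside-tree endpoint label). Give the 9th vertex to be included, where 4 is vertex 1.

5

Grow the tree from 4 using Prim:
Step 1: cheapest edge leaving the tree is 4 8 (3); add 8.
Step 2: cheapest edge leaving the tree is 4 9 (7); add 9.
Step 3: cheapest edge leaving the tree is 3 9 (2); add 3.
Step 4: cheapest edge leaving the tree is 7 9 (3); add 7.
Step 5: cheapest edge leaving the tree is 1 8 (8); add 1.
Step 6: cheapest edge leaving the tree is 2 9 (12); add 2.
Step 7: cheapest edge leaving the tree is 2 6 (12); add 6.
Step 8: cheapest edge leaving the tree is 5 6 (6); add 5.
Vertex order: 4, 8, 9, 3, 7, 1, 2, 6, 5. The 9th vertex is 5.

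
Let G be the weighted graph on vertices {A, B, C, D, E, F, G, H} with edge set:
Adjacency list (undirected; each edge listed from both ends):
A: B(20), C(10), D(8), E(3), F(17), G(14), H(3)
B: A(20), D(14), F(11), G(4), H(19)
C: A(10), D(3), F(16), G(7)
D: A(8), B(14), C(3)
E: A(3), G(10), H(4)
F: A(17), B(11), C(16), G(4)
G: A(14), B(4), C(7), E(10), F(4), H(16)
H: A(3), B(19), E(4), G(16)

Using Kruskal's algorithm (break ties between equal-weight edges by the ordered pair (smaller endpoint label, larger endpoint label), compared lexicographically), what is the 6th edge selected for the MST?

C-G

Kruskal's algorithm — process edges by increasing weight (ties by edge label):
A—E (3): add — endpoints in different components.
A—H (3): add — endpoints in different components.
C—D (3): add — endpoints in different components.
B—G (4): add — endpoints in different components.
E—H (4): skip — E and H already connected.
F—G (4): add — endpoints in different components.
C—G (7): add — endpoints in different components.
A—D (8): add — endpoints in different components.
The 6th edge added is C—G.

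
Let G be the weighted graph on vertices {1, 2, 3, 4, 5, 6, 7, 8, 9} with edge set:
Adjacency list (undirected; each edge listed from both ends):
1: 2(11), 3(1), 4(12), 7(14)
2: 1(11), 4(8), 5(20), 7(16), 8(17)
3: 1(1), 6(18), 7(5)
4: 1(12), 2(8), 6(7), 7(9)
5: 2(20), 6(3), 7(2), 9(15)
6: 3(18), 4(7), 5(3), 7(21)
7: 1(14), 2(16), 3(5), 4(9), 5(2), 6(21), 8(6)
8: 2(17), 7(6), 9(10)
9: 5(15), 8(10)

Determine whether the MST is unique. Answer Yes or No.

Kruskal's algorithm — process edges by increasing weight (ties by edge label):
1 3 (1): add — endpoints in different components.
5 7 (2): add — endpoints in different components.
5 6 (3): add — endpoints in different components.
3 7 (5): add — endpoints in different components.
7 8 (6): add — endpoints in different components.
4 6 (7): add — endpoints in different components.
2 4 (8): add — endpoints in different components.
4 7 (9): skip — 4 and 7 already connected.
8 9 (10): add — endpoints in different components.
Every non-tree edge has weight strictly greater than the heaviest edge on the tree path between its endpoints, so the MST is unique.

Yes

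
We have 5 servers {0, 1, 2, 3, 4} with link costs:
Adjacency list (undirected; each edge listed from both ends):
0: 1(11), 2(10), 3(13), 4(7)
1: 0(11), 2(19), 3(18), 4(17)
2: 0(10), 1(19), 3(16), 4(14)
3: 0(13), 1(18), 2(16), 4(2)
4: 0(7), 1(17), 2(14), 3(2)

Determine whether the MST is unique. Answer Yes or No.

Kruskal's algorithm — process edges by increasing weight (ties by edge label):
3–4 (2): add. Components now {0} {1} {2} {3,4}
0–4 (7): add. Components now {0,3,4} {1} {2}
0–2 (10): add. Components now {0,2,3,4} {1}
0–1 (11): add. Components now {0,1,2,3,4}
Every non-tree edge has weight strictly greater than the heaviest edge on the tree path between its endpoints, so the MST is unique.

Yes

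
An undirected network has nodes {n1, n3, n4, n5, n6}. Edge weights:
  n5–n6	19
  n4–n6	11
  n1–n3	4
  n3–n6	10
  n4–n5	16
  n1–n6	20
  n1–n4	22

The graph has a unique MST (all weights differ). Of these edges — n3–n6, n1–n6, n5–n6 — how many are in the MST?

1

Sort edges by weight, then run Kruskal:
n1–n3 (4): add. Components now {n1,n3} {n6} {n5} {n4}
n3–n6 (10): add. Components now {n1,n3,n6} {n5} {n4}
n4–n6 (11): add. Components now {n1,n3,n4,n6} {n5}
n4–n5 (16): add. Components now {n1,n3,n4,n5,n6}
MST edge set: {n1–n3, n3–n6, n4–n6, n4–n5}.
Of the listed edges, {n3–n6} are in the MST → 1.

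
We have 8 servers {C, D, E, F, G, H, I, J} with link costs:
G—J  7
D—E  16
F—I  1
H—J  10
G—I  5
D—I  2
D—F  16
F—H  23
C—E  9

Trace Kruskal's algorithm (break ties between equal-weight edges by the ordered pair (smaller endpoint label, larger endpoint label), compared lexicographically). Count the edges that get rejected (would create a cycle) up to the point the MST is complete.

0

Kruskal's algorithm — process edges by increasing weight (ties by edge label):
F—I (1): add — endpoints in different components.
D—I (2): add — endpoints in different components.
G—I (5): add — endpoints in different components.
G—J (7): add — endpoints in different components.
C—E (9): add — endpoints in different components.
H—J (10): add — endpoints in different components.
D—E (16): add — endpoints in different components.
Edges rejected before the tree was complete: 0.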